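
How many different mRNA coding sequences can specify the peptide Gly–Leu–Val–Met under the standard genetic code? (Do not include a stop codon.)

96

Gly: 4 codons.
Leu: 6 codons.
Val: 4 codons.
Met: 1 codon.
4 × 6 × 4 × 1 = 96.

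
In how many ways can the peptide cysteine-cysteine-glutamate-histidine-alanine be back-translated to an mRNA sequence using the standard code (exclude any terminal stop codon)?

64

Cys: 2 codons.
Cys: 2 codons.
Glu: 2 codons.
His: 2 codons.
Ala: 4 codons.
2 × 2 × 2 × 2 × 4 = 64.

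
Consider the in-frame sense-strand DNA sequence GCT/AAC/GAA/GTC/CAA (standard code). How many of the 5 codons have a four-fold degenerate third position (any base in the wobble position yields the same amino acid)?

2

Codon 1 GCT (Ala): third position 4-fold.
Codon 2 AAC (Asn): third position 2-fold.
Codon 3 GAA (Glu): third position 2-fold.
Codon 4 GTC (Val): third position 4-fold.
Codon 5 CAA (Gln): third position 2-fold.
Four-fold degenerate third positions: 2.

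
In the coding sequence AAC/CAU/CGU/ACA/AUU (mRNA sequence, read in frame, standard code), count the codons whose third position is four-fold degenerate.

2

Codon 1 AAC (Asn): third position 2-fold.
Codon 2 CAU (His): third position 2-fold.
Codon 3 CGU (Arg): third position 4-fold.
Codon 4 ACA (Thr): third position 4-fold.
Codon 5 AUU (Ile): third position 3-fold.
Four-fold degenerate third positions: 2.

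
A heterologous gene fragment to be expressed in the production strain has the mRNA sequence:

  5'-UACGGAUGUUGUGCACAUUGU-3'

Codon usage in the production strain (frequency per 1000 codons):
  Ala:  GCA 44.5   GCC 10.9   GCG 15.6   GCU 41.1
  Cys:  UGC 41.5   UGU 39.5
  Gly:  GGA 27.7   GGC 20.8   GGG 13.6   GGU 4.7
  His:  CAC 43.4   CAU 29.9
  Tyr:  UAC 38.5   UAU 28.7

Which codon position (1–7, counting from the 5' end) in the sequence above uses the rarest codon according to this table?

Codon 1 UAC (Tyr): 38.5 per 1000.
Codon 2 GGA (Gly): 27.7 per 1000.
Codon 3 UGU (Cys): 39.5 per 1000.
Codon 4 UGU (Cys): 39.5 per 1000.
Codon 5 GCA (Ala): 44.5 per 1000.
Codon 6 CAU (His): 29.9 per 1000.
Codon 7 UGU (Cys): 39.5 per 1000.
Lowest frequency is 27.7 at codon 2.

2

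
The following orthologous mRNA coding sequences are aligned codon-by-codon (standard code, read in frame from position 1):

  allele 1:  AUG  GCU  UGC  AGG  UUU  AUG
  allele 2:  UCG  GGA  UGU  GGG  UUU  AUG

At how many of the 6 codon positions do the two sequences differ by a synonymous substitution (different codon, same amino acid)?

1

Codon 1: AUG Met / UCG Ser — nonsynonymous.
Codon 2: GCU Ala / GGA Gly — nonsynonymous.
Codon 3: UGC Cys / UGU Cys — synonymous.
Codon 4: AGG Arg / GGG Gly — nonsynonymous.
Codon 5: UUU Phe / UUU Phe — identical.
Codon 6: AUG Met / AUG Met — identical.
Synonymous differences: 1.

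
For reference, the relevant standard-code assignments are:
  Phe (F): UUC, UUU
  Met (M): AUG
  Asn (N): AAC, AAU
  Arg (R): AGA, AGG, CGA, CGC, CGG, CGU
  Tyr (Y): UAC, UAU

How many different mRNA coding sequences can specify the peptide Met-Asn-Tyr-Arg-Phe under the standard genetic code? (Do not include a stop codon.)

48

Met: 1 codon.
Asn: 2 codons.
Tyr: 2 codons.
Arg: 6 codons.
Phe: 2 codons.
1 × 2 × 2 × 6 × 2 = 48.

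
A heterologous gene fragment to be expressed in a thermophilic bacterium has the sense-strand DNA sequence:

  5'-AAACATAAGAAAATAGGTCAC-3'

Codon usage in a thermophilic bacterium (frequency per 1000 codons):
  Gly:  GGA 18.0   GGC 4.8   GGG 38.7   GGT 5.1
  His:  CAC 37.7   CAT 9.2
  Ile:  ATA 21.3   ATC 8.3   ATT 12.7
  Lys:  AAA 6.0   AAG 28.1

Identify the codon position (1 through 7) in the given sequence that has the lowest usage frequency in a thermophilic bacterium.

Codon 1 AAA (Lys): 6.0 per 1000.
Codon 2 CAT (His): 9.2 per 1000.
Codon 3 AAG (Lys): 28.1 per 1000.
Codon 4 AAA (Lys): 6.0 per 1000.
Codon 5 ATA (Ile): 21.3 per 1000.
Codon 6 GGT (Gly): 5.1 per 1000.
Codon 7 CAC (His): 37.7 per 1000.
Lowest frequency is 5.1 at codon 6.

6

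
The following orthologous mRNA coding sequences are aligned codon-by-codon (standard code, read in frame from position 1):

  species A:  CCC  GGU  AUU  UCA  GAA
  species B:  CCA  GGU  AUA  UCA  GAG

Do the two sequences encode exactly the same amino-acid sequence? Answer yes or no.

Codon 1: CCC Pro / CCA Pro — synonymous.
Codon 2: GGU Gly / GGU Gly — identical.
Codon 3: AUU Ile / AUA Ile — synonymous.
Codon 4: UCA Ser / UCA Ser — identical.
Codon 5: GAA Glu / GAG Glu — synonymous.
Nonsynonymous differences: 0 → same protein.

yes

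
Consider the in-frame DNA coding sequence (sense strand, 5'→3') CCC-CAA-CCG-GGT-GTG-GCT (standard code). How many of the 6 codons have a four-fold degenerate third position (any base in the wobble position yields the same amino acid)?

Codon 1 CCC (Pro): third position 4-fold.
Codon 2 CAA (Gln): third position 2-fold.
Codon 3 CCG (Pro): third position 4-fold.
Codon 4 GGT (Gly): third position 4-fold.
Codon 5 GTG (Val): third position 4-fold.
Codon 6 GCT (Ala): third position 4-fold.
Four-fold degenerate third positions: 5.

5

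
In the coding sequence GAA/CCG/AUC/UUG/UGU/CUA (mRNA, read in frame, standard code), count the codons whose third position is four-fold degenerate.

Codon 1 GAA (Glu): third position 2-fold.
Codon 2 CCG (Pro): third position 4-fold.
Codon 3 AUC (Ile): third position 3-fold.
Codon 4 UUG (Leu): third position 2-fold.
Codon 5 UGU (Cys): third position 2-fold.
Codon 6 CUA (Leu): third position 4-fold.
Four-fold degenerate third positions: 2.

2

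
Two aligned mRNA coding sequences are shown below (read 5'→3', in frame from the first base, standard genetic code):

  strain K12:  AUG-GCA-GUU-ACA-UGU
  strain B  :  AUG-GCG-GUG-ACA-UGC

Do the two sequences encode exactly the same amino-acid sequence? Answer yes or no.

Codon 1: AUG Met / AUG Met — identical.
Codon 2: GCA Ala / GCG Ala — synonymous.
Codon 3: GUU Val / GUG Val — synonymous.
Codon 4: ACA Thr / ACA Thr — identical.
Codon 5: UGU Cys / UGC Cys — synonymous.
Nonsynonymous differences: 0 → same protein.

yes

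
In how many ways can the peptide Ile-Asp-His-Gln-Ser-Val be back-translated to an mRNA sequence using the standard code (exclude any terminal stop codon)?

576

Ile: 3 codons.
Asp: 2 codons.
His: 2 codons.
Gln: 2 codons.
Ser: 6 codons.
Val: 4 codons.
3 × 2 × 2 × 2 × 6 × 4 = 576.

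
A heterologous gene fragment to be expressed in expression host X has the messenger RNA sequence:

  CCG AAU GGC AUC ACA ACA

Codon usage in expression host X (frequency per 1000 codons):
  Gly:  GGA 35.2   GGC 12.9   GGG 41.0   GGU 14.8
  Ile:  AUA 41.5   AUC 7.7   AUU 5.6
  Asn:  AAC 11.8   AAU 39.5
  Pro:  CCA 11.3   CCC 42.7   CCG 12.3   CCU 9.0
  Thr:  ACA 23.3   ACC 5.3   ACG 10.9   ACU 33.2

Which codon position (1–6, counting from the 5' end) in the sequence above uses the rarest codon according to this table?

Codon 1 CCG (Pro): 12.3 per 1000.
Codon 2 AAU (Asn): 39.5 per 1000.
Codon 3 GGC (Gly): 12.9 per 1000.
Codon 4 AUC (Ile): 7.7 per 1000.
Codon 5 ACA (Thr): 23.3 per 1000.
Codon 6 ACA (Thr): 23.3 per 1000.
Lowest frequency is 7.7 at codon 4.

4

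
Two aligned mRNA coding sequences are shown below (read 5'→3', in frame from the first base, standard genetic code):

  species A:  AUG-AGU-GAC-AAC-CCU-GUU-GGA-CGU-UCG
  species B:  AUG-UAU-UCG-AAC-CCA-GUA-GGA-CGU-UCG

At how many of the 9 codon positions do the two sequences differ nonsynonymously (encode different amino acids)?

2

Codon 1: AUG Met / AUG Met — identical.
Codon 2: AGU Ser / UAU Tyr — nonsynonymous.
Codon 3: GAC Asp / UCG Ser — nonsynonymous.
Codon 4: AAC Asn / AAC Asn — identical.
Codon 5: CCU Pro / CCA Pro — synonymous.
Codon 6: GUU Val / GUA Val — synonymous.
Codon 7: GGA Gly / GGA Gly — identical.
Codon 8: CGU Arg / CGU Arg — identical.
Codon 9: UCG Ser / UCG Ser — identical.
Nonsynonymous differences: 2.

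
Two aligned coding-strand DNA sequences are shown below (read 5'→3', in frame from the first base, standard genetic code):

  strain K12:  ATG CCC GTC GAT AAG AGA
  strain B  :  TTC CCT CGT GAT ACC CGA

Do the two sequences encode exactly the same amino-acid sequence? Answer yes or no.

no

Codon 1: ATG Met / TTC Phe — nonsynonymous.
Codon 2: CCC Pro / CCT Pro — synonymous.
Codon 3: GTC Val / CGT Arg — nonsynonymous.
Codon 4: GAT Asp / GAT Asp — identical.
Codon 5: AAG Lys / ACC Thr — nonsynonymous.
Codon 6: AGA Arg / CGA Arg — synonymous.
Nonsynonymous differences: 3 → different protein.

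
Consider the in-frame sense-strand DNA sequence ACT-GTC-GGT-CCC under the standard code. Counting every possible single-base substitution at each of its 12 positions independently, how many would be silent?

Codon 1 (ACT, Thr): 3 synonymous substitutions.
Codon 2 (GTC, Val): 3 synonymous substitutions.
Codon 3 (GGT, Gly): 3 synonymous substitutions.
Codon 4 (CCC, Pro): 3 synonymous substitutions.
Total: 3 + 3 + 3 + 3 = 12.

12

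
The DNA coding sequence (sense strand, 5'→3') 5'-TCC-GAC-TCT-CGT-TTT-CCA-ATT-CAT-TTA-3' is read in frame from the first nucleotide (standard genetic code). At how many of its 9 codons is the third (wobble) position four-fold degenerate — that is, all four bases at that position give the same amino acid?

4

Codon 1 TCC (Ser): third position 4-fold.
Codon 2 GAC (Asp): third position 2-fold.
Codon 3 TCT (Ser): third position 4-fold.
Codon 4 CGT (Arg): third position 4-fold.
Codon 5 TTT (Phe): third position 2-fold.
Codon 6 CCA (Pro): third position 4-fold.
Codon 7 ATT (Ile): third position 3-fold.
Codon 8 CAT (His): third position 2-fold.
Codon 9 TTA (Leu): third position 2-fold.
Four-fold degenerate third positions: 4.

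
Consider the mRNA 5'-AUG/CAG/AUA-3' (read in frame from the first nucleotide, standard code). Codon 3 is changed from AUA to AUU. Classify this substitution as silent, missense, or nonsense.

silent

Position 9 falls in codon 3: AUA → Ile.
After the substitution the codon is AUU → Ile.
Both encode Ile, so the change is synonymous.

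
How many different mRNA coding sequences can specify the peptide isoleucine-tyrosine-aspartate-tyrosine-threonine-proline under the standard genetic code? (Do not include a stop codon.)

384

Ile: 3 codons.
Tyr: 2 codons.
Asp: 2 codons.
Tyr: 2 codons.
Thr: 4 codons.
Pro: 4 codons.
3 × 2 × 2 × 2 × 4 × 4 = 384.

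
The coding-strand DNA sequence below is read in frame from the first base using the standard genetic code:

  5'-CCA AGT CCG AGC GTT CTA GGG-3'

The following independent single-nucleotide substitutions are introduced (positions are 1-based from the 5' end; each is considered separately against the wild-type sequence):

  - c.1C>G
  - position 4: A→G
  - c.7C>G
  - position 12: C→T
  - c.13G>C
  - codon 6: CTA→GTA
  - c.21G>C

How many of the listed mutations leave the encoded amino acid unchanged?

2

Codon 1: CCA (Pro) → GCA (Ala) — missense.
Codon 2: AGT (Ser) → GGT (Gly) — missense.
Codon 3: CCG (Pro) → GCG (Ala) — missense.
Codon 4: AGC (Ser) → AGT (Ser) — synonymous.
Codon 5: GTT (Val) → CTT (Leu) — missense.
Codon 6: CTA (Leu) → GTA (Val) — missense.
Codon 7: GGG (Gly) → GGC (Gly) — synonymous.
Synonymous: 2 of 7.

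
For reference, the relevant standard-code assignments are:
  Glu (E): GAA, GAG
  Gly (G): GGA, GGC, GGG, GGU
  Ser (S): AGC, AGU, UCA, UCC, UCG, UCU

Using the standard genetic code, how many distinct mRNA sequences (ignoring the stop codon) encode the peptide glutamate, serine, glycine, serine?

288

Glu: 2 codons.
Ser: 6 codons.
Gly: 4 codons.
Ser: 6 codons.
2 × 6 × 4 × 6 = 288.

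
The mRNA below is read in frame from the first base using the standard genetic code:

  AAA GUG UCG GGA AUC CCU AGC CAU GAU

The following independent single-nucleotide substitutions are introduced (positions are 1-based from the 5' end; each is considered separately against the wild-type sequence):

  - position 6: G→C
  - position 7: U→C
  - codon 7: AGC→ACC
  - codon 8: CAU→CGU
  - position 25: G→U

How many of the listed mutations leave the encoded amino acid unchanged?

Codon 2: GUG (Val) → GUC (Val) — synonymous.
Codon 3: UCG (Ser) → CCG (Pro) — missense.
Codon 7: AGC (Ser) → ACC (Thr) — missense.
Codon 8: CAU (His) → CGU (Arg) — missense.
Codon 9: GAU (Asp) → UAU (Tyr) — missense.
Synonymous: 1 of 5.

1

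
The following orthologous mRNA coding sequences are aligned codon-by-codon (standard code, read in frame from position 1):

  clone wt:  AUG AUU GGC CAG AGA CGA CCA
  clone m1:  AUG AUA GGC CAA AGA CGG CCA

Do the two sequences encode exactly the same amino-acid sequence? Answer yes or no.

Codon 1: AUG Met / AUG Met — identical.
Codon 2: AUU Ile / AUA Ile — synonymous.
Codon 3: GGC Gly / GGC Gly — identical.
Codon 4: CAG Gln / CAA Gln — synonymous.
Codon 5: AGA Arg / AGA Arg — identical.
Codon 6: CGA Arg / CGG Arg — synonymous.
Codon 7: CCA Pro / CCA Pro — identical.
Nonsynonymous differences: 0 → same protein.

yes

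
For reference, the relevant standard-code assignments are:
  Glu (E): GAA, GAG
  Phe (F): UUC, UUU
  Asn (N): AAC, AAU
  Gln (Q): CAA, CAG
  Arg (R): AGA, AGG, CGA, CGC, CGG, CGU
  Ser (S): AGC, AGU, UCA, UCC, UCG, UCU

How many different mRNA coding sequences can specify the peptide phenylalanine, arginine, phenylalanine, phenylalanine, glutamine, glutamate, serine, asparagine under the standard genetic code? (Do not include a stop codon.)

2304

Phe: 2 codons.
Arg: 6 codons.
Phe: 2 codons.
Phe: 2 codons.
Gln: 2 codons.
Glu: 2 codons.
Ser: 6 codons.
Asn: 2 codons.
2 × 6 × 2 × 2 × 2 × 2 × 6 × 2 = 2304.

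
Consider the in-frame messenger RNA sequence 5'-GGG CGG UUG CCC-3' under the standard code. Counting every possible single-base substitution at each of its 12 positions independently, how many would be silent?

12

Codon 1 (GGG, Gly): 3 synonymous substitutions.
Codon 2 (CGG, Arg): 4 synonymous substitutions.
Codon 3 (UUG, Leu): 2 synonymous substitutions.
Codon 4 (CCC, Pro): 3 synonymous substitutions.
Total: 3 + 4 + 2 + 3 = 12.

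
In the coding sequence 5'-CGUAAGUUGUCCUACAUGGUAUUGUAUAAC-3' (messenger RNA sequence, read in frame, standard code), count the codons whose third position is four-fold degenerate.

Codon 1 CGU (Arg): third position 4-fold.
Codon 2 AAG (Lys): third position 2-fold.
Codon 3 UUG (Leu): third position 2-fold.
Codon 4 UCC (Ser): third position 4-fold.
Codon 5 UAC (Tyr): third position 2-fold.
Codon 6 AUG (Met): third position 1-fold.
Codon 7 GUA (Val): third position 4-fold.
Codon 8 UUG (Leu): third position 2-fold.
Codon 9 UAU (Tyr): third position 2-fold.
Codon 10 AAC (Asn): third position 2-fold.
Four-fold degenerate third positions: 3.

3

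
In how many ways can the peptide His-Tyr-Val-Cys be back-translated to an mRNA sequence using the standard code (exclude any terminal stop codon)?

32

His: 2 codons.
Tyr: 2 codons.
Val: 4 codons.
Cys: 2 codons.
2 × 2 × 4 × 2 = 32.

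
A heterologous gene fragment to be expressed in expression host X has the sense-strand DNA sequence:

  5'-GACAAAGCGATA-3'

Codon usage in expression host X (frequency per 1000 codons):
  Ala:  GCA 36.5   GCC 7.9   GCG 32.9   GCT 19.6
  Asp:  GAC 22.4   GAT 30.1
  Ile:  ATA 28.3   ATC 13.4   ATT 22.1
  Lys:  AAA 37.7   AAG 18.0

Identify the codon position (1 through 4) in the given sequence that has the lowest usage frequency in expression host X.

1

Codon 1 GAC (Asp): 22.4 per 1000.
Codon 2 AAA (Lys): 37.7 per 1000.
Codon 3 GCG (Ala): 32.9 per 1000.
Codon 4 ATA (Ile): 28.3 per 1000.
Lowest frequency is 22.4 at codon 1.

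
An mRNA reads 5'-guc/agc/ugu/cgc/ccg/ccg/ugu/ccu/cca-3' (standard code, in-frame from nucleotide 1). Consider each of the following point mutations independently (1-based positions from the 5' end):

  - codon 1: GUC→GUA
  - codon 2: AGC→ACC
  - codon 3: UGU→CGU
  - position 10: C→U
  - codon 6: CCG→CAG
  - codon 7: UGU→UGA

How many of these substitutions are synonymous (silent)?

Codon 1: GUC (Val) → GUA (Val) — synonymous.
Codon 2: AGC (Ser) → ACC (Thr) — missense.
Codon 3: UGU (Cys) → CGU (Arg) — missense.
Codon 4: CGC (Arg) → UGC (Cys) — missense.
Codon 6: CCG (Pro) → CAG (Gln) — missense.
Codon 7: UGU (Cys) → UGA (Stop) — nonsense.
Synonymous: 1 of 6.

1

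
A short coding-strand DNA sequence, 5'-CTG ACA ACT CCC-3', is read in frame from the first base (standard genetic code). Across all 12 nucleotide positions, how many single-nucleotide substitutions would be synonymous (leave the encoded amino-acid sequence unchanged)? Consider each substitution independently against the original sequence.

Codon 1 (CTG, Leu): 4 synonymous substitutions.
Codon 2 (ACA, Thr): 3 synonymous substitutions.
Codon 3 (ACT, Thr): 3 synonymous substitutions.
Codon 4 (CCC, Pro): 3 synonymous substitutions.
Total: 4 + 3 + 3 + 3 = 13.

13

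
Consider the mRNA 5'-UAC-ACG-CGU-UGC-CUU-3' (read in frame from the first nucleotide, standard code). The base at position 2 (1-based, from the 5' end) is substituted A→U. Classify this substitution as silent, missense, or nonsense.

missense

Position 2 falls in codon 1: UAC → Tyr.
After the substitution the codon is UUC → Phe.
Tyr ≠ Phe, so this is a missense mutation.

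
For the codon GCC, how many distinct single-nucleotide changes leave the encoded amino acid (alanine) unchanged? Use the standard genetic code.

Position 1: none → 0 synonymous.
Position 2: none → 0 synonymous.
Position 3: GCU, GCA, GCG → 3 synonymous.
Total: 0 + 0 + 3 = 3.

3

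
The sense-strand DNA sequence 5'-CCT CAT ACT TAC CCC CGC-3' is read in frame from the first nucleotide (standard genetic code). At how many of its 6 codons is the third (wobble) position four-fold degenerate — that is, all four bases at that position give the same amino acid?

Codon 1 CCT (Pro): third position 4-fold.
Codon 2 CAT (His): third position 2-fold.
Codon 3 ACT (Thr): third position 4-fold.
Codon 4 TAC (Tyr): third position 2-fold.
Codon 5 CCC (Pro): third position 4-fold.
Codon 6 CGC (Arg): third position 4-fold.
Four-fold degenerate third positions: 4.

4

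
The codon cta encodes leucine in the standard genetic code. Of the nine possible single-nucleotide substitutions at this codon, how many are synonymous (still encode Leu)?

Position 1: TTA → 1 synonymous.
Position 2: none → 0 synonymous.
Position 3: CTT, CTC, CTG → 3 synonymous.
Total: 1 + 0 + 3 = 4.

4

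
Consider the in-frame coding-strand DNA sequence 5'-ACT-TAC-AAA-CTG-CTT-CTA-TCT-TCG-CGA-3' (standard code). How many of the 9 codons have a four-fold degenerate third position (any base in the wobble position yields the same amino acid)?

Codon 1 ACT (Thr): third position 4-fold.
Codon 2 TAC (Tyr): third position 2-fold.
Codon 3 AAA (Lys): third position 2-fold.
Codon 4 CTG (Leu): third position 4-fold.
Codon 5 CTT (Leu): third position 4-fold.
Codon 6 CTA (Leu): third position 4-fold.
Codon 7 TCT (Ser): third position 4-fold.
Codon 8 TCG (Ser): third position 4-fold.
Codon 9 CGA (Arg): third position 4-fold.
Four-fold degenerate third positions: 7.

7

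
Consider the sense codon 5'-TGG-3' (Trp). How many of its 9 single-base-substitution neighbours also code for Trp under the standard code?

Position 1: none → 0 synonymous.
Position 2: none → 0 synonymous.
Position 3: none → 0 synonymous.
Total: 0 + 0 + 0 = 0.

0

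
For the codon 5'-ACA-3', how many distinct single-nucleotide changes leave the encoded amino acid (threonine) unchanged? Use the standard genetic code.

Position 1: none → 0 synonymous.
Position 2: none → 0 synonymous.
Position 3: ACU, ACC, ACG → 3 synonymous.
Total: 0 + 0 + 3 = 3.

3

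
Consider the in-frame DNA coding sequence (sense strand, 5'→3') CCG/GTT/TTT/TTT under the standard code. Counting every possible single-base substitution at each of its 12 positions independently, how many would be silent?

8

Codon 1 (CCG, Pro): 3 synonymous substitutions.
Codon 2 (GTT, Val): 3 synonymous substitutions.
Codon 3 (TTT, Phe): 1 synonymous substitution.
Codon 4 (TTT, Phe): 1 synonymous substitution.
Total: 3 + 3 + 1 + 1 = 8.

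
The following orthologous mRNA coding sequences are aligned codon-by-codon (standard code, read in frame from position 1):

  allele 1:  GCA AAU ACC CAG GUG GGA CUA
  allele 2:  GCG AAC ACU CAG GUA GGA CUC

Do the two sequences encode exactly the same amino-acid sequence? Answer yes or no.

yes

Codon 1: GCA Ala / GCG Ala — synonymous.
Codon 2: AAU Asn / AAC Asn — synonymous.
Codon 3: ACC Thr / ACU Thr — synonymous.
Codon 4: CAG Gln / CAG Gln — identical.
Codon 5: GUG Val / GUA Val — synonymous.
Codon 6: GGA Gly / GGA Gly — identical.
Codon 7: CUA Leu / CUC Leu — synonymous.
Nonsynonymous differences: 0 → same protein.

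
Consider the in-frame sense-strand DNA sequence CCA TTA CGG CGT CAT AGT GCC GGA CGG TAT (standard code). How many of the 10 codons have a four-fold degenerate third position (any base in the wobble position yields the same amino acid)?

Codon 1 CCA (Pro): third position 4-fold.
Codon 2 TTA (Leu): third position 2-fold.
Codon 3 CGG (Arg): third position 4-fold.
Codon 4 CGT (Arg): third position 4-fold.
Codon 5 CAT (His): third position 2-fold.
Codon 6 AGT (Ser): third position 2-fold.
Codon 7 GCC (Ala): third position 4-fold.
Codon 8 GGA (Gly): third position 4-fold.
Codon 9 CGG (Arg): third position 4-fold.
Codon 10 TAT (Tyr): third position 2-fold.
Four-fold degenerate third positions: 6.

6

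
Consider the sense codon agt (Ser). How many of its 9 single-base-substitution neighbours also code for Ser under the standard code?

Position 1: none → 0 synonymous.
Position 2: none → 0 synonymous.
Position 3: AGC → 1 synonymous.
Total: 0 + 0 + 1 = 1.

1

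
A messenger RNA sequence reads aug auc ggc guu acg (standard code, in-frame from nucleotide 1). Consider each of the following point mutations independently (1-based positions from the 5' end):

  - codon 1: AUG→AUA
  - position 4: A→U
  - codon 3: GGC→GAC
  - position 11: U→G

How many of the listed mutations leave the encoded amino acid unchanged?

0

Codon 1: AUG (Met) → AUA (Ile) — missense.
Codon 2: AUC (Ile) → UUC (Phe) — missense.
Codon 3: GGC (Gly) → GAC (Asp) — missense.
Codon 4: GUU (Val) → GGU (Gly) — missense.
Synonymous: 0 of 4.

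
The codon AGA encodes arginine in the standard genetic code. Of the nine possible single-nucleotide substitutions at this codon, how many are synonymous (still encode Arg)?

2

Position 1: CGA → 1 synonymous.
Position 2: none → 0 synonymous.
Position 3: AGG → 1 synonymous.
Total: 1 + 0 + 1 = 2.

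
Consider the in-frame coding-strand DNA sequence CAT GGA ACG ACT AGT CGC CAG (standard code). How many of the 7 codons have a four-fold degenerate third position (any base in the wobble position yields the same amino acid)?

4

Codon 1 CAT (His): third position 2-fold.
Codon 2 GGA (Gly): third position 4-fold.
Codon 3 ACG (Thr): third position 4-fold.
Codon 4 ACT (Thr): third position 4-fold.
Codon 5 AGT (Ser): third position 2-fold.
Codon 6 CGC (Arg): third position 4-fold.
Codon 7 CAG (Gln): third position 2-fold.
Four-fold degenerate third positions: 4.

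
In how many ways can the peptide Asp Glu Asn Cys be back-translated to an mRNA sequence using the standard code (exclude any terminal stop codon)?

Asp: 2 codons.
Glu: 2 codons.
Asn: 2 codons.
Cys: 2 codons.
2 × 2 × 2 × 2 = 16.

16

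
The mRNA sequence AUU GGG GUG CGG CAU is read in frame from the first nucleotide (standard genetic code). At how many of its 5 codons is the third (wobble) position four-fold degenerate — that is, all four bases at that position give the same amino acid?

3

Codon 1 AUU (Ile): third position 3-fold.
Codon 2 GGG (Gly): third position 4-fold.
Codon 3 GUG (Val): third position 4-fold.
Codon 4 CGG (Arg): third position 4-fold.
Codon 5 CAU (His): third position 2-fold.
Four-fold degenerate third positions: 3.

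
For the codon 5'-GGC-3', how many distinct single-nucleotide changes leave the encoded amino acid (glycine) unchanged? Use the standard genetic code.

3

Position 1: none → 0 synonymous.
Position 2: none → 0 synonymous.
Position 3: GGU, GGA, GGG → 3 synonymous.
Total: 0 + 0 + 3 = 3.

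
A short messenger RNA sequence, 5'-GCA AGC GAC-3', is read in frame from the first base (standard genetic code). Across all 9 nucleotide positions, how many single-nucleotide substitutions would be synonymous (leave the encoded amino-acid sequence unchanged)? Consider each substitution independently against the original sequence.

5

Codon 1 (GCA, Ala): 3 synonymous substitutions.
Codon 2 (AGC, Ser): 1 synonymous substitution.
Codon 3 (GAC, Asp): 1 synonymous substitution.
Total: 3 + 1 + 1 = 5.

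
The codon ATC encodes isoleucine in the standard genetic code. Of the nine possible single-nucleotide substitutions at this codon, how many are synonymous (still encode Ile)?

Position 1: none → 0 synonymous.
Position 2: none → 0 synonymous.
Position 3: ATT, ATA → 2 synonymous.
Total: 0 + 0 + 2 = 2.

2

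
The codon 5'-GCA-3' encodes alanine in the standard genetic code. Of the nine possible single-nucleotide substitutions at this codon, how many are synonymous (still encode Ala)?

Position 1: none → 0 synonymous.
Position 2: none → 0 synonymous.
Position 3: GCU, GCC, GCG → 3 synonymous.
Total: 0 + 0 + 3 = 3.

3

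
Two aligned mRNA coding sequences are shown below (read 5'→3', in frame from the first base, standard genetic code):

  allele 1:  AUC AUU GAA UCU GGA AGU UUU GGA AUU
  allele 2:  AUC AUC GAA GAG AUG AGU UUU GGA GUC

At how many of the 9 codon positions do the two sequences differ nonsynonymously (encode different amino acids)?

Codon 1: AUC Ile / AUC Ile — identical.
Codon 2: AUU Ile / AUC Ile — synonymous.
Codon 3: GAA Glu / GAA Glu — identical.
Codon 4: UCU Ser / GAG Glu — nonsynonymous.
Codon 5: GGA Gly / AUG Met — nonsynonymous.
Codon 6: AGU Ser / AGU Ser — identical.
Codon 7: UUU Phe / UUU Phe — identical.
Codon 8: GGA Gly / GGA Gly — identical.
Codon 9: AUU Ile / GUC Val — nonsynonymous.
Nonsynonymous differences: 3.

3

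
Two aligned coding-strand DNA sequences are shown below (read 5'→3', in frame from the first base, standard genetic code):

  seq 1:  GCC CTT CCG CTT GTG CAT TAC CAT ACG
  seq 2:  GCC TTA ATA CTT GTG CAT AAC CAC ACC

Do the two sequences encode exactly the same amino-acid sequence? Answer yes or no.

Codon 1: GCC Ala / GCC Ala — identical.
Codon 2: CTT Leu / TTA Leu — synonymous.
Codon 3: CCG Pro / ATA Ile — nonsynonymous.
Codon 4: CTT Leu / CTT Leu — identical.
Codon 5: GTG Val / GTG Val — identical.
Codon 6: CAT His / CAT His — identical.
Codon 7: TAC Tyr / AAC Asn — nonsynonymous.
Codon 8: CAT His / CAC His — synonymous.
Codon 9: ACG Thr / ACC Thr — synonymous.
Nonsynonymous differences: 2 → different protein.

no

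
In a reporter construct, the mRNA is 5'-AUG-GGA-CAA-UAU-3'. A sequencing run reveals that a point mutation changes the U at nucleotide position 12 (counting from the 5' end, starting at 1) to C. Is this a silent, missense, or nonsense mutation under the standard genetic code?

silent

Position 12 falls in codon 4: UAU → Tyr.
After the substitution the codon is UAC → Tyr.
Both encode Tyr, so the change is synonymous.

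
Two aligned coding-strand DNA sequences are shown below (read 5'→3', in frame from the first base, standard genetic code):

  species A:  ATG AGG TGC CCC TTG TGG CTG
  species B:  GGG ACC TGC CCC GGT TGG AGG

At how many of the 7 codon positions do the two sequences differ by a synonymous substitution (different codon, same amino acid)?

0

Codon 1: ATG Met / GGG Gly — nonsynonymous.
Codon 2: AGG Arg / ACC Thr — nonsynonymous.
Codon 3: TGC Cys / TGC Cys — identical.
Codon 4: CCC Pro / CCC Pro — identical.
Codon 5: TTG Leu / GGT Gly — nonsynonymous.
Codon 6: TGG Trp / TGG Trp — identical.
Codon 7: CTG Leu / AGG Arg — nonsynonymous.
Synonymous differences: 0.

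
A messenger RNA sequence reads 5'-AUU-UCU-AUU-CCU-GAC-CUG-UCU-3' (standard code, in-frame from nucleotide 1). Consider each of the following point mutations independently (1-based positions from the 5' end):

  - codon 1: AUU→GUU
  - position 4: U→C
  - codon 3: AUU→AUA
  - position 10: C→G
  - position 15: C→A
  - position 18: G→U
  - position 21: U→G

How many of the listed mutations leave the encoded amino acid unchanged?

Codon 1: AUU (Ile) → GUU (Val) — missense.
Codon 2: UCU (Ser) → CCU (Pro) — missense.
Codon 3: AUU (Ile) → AUA (Ile) — synonymous.
Codon 4: CCU (Pro) → GCU (Ala) — missense.
Codon 5: GAC (Asp) → GAA (Glu) — missense.
Codon 6: CUG (Leu) → CUU (Leu) — synonymous.
Codon 7: UCU (Ser) → UCG (Ser) — synonymous.
Synonymous: 3 of 7.

3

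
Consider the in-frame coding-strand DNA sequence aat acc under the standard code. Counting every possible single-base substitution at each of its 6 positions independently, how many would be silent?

Codon 1 (AAT, Asn): 1 synonymous substitution.
Codon 2 (ACC, Thr): 3 synonymous substitutions.
Total: 1 + 3 = 4.

4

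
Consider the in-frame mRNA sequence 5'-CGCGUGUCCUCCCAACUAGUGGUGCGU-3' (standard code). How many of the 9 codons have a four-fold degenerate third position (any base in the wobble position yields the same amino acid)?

8

Codon 1 CGC (Arg): third position 4-fold.
Codon 2 GUG (Val): third position 4-fold.
Codon 3 UCC (Ser): third position 4-fold.
Codon 4 UCC (Ser): third position 4-fold.
Codon 5 CAA (Gln): third position 2-fold.
Codon 6 CUA (Leu): third position 4-fold.
Codon 7 GUG (Val): third position 4-fold.
Codon 8 GUG (Val): third position 4-fold.
Codon 9 CGU (Arg): third position 4-fold.
Four-fold degenerate third positions: 8.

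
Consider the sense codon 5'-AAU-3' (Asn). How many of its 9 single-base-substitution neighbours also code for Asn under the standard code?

Position 1: none → 0 synonymous.
Position 2: none → 0 synonymous.
Position 3: AAC → 1 synonymous.
Total: 0 + 0 + 1 = 1.

1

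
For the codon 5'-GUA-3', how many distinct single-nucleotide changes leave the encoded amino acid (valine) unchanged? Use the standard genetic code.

3

Position 1: none → 0 synonymous.
Position 2: none → 0 synonymous.
Position 3: GUU, GUC, GUG → 3 synonymous.
Total: 0 + 0 + 3 = 3.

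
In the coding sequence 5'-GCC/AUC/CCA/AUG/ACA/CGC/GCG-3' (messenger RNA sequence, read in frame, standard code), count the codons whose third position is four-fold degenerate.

5

Codon 1 GCC (Ala): third position 4-fold.
Codon 2 AUC (Ile): third position 3-fold.
Codon 3 CCA (Pro): third position 4-fold.
Codon 4 AUG (Met): third position 1-fold.
Codon 5 ACA (Thr): third position 4-fold.
Codon 6 CGC (Arg): third position 4-fold.
Codon 7 GCG (Ala): third position 4-fold.
Four-fold degenerate third positions: 5.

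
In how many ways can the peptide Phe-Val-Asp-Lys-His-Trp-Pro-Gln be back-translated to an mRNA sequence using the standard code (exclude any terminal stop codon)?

Phe: 2 codons.
Val: 4 codons.
Asp: 2 codons.
Lys: 2 codons.
His: 2 codons.
Trp: 1 codon.
Pro: 4 codons.
Gln: 2 codons.
2 × 4 × 2 × 2 × 2 × 1 × 4 × 2 = 512.

512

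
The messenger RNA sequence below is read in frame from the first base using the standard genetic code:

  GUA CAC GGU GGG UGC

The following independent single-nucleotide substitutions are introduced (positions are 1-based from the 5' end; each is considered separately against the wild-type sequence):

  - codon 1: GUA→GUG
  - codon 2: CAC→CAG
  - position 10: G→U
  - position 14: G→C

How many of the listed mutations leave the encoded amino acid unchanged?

Codon 1: GUA (Val) → GUG (Val) — synonymous.
Codon 2: CAC (His) → CAG (Gln) — missense.
Codon 4: GGG (Gly) → UGG (Trp) — missense.
Codon 5: UGC (Cys) → UCC (Ser) — missense.
Synonymous: 1 of 4.

1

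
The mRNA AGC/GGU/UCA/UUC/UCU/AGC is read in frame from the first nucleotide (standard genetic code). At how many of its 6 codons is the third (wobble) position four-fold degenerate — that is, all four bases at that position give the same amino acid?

3

Codon 1 AGC (Ser): third position 2-fold.
Codon 2 GGU (Gly): third position 4-fold.
Codon 3 UCA (Ser): third position 4-fold.
Codon 4 UUC (Phe): third position 2-fold.
Codon 5 UCU (Ser): third position 4-fold.
Codon 6 AGC (Ser): third position 2-fold.
Four-fold degenerate third positions: 3.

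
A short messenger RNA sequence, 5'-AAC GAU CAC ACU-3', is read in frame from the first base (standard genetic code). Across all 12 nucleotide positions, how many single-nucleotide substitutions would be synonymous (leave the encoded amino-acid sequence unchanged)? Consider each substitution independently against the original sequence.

6

Codon 1 (AAC, Asn): 1 synonymous substitution.
Codon 2 (GAU, Asp): 1 synonymous substitution.
Codon 3 (CAC, His): 1 synonymous substitution.
Codon 4 (ACU, Thr): 3 synonymous substitutions.
Total: 1 + 1 + 1 + 3 = 6.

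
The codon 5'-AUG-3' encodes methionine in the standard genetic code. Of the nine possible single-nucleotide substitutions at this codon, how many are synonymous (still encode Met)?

0

Position 1: none → 0 synonymous.
Position 2: none → 0 synonymous.
Position 3: none → 0 synonymous.
Total: 0 + 0 + 0 = 0.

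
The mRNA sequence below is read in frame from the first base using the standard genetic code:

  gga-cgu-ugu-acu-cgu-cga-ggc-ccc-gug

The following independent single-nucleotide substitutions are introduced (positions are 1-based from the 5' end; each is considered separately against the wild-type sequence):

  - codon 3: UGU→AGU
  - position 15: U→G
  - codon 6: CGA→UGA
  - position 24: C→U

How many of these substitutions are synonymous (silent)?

Codon 3: UGU (Cys) → AGU (Ser) — missense.
Codon 5: CGU (Arg) → CGG (Arg) — synonymous.
Codon 6: CGA (Arg) → UGA (Stop) — nonsense.
Codon 8: CCC (Pro) → CCU (Pro) — synonymous.
Synonymous: 2 of 4.

2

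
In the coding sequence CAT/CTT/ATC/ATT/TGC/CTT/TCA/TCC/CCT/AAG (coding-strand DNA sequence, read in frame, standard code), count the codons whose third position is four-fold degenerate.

Codon 1 CAT (His): third position 2-fold.
Codon 2 CTT (Leu): third position 4-fold.
Codon 3 ATC (Ile): third position 3-fold.
Codon 4 ATT (Ile): third position 3-fold.
Codon 5 TGC (Cys): third position 2-fold.
Codon 6 CTT (Leu): third position 4-fold.
Codon 7 TCA (Ser): third position 4-fold.
Codon 8 TCC (Ser): third position 4-fold.
Codon 9 CCT (Pro): third position 4-fold.
Codon 10 AAG (Lys): third position 2-fold.
Four-fold degenerate third positions: 5.

5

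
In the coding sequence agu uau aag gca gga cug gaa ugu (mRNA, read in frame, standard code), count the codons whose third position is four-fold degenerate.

3

Codon 1 AGU (Ser): third position 2-fold.
Codon 2 UAU (Tyr): third position 2-fold.
Codon 3 AAG (Lys): third position 2-fold.
Codon 4 GCA (Ala): third position 4-fold.
Codon 5 GGA (Gly): third position 4-fold.
Codon 6 CUG (Leu): third position 4-fold.
Codon 7 GAA (Glu): third position 2-fold.
Codon 8 UGU (Cys): third position 2-fold.
Four-fold degenerate third positions: 3.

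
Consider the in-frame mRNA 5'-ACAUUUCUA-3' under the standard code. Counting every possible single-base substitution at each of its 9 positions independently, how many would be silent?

Codon 1 (ACA, Thr): 3 synonymous substitutions.
Codon 2 (UUU, Phe): 1 synonymous substitution.
Codon 3 (CUA, Leu): 4 synonymous substitutions.
Total: 3 + 1 + 4 = 8.

8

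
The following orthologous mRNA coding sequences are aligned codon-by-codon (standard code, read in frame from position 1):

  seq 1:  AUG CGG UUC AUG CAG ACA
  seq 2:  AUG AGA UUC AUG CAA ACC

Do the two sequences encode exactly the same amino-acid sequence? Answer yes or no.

Codon 1: AUG Met / AUG Met — identical.
Codon 2: CGG Arg / AGA Arg — synonymous.
Codon 3: UUC Phe / UUC Phe — identical.
Codon 4: AUG Met / AUG Met — identical.
Codon 5: CAG Gln / CAA Gln — synonymous.
Codon 6: ACA Thr / ACC Thr — synonymous.
Nonsynonymous differences: 0 → same protein.

yes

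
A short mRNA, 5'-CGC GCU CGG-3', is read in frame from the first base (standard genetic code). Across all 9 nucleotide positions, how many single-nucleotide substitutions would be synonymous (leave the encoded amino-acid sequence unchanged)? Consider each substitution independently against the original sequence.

10

Codon 1 (CGC, Arg): 3 synonymous substitutions.
Codon 2 (GCU, Ala): 3 synonymous substitutions.
Codon 3 (CGG, Arg): 4 synonymous substitutions.
Total: 3 + 3 + 4 = 10.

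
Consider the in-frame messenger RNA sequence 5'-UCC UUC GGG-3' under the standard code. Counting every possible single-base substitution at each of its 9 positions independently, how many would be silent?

7

Codon 1 (UCC, Ser): 3 synonymous substitutions.
Codon 2 (UUC, Phe): 1 synonymous substitution.
Codon 3 (GGG, Gly): 3 synonymous substitutions.
Total: 3 + 1 + 3 = 7.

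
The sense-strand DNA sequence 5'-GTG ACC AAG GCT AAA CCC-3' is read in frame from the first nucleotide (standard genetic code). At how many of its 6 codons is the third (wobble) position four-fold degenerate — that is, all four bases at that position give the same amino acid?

4

Codon 1 GTG (Val): third position 4-fold.
Codon 2 ACC (Thr): third position 4-fold.
Codon 3 AAG (Lys): third position 2-fold.
Codon 4 GCT (Ala): third position 4-fold.
Codon 5 AAA (Lys): third position 2-fold.
Codon 6 CCC (Pro): third position 4-fold.
Four-fold degenerate third positions: 4.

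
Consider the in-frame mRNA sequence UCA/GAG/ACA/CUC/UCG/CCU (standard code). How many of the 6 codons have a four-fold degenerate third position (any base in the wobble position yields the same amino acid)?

Codon 1 UCA (Ser): third position 4-fold.
Codon 2 GAG (Glu): third position 2-fold.
Codon 3 ACA (Thr): third position 4-fold.
Codon 4 CUC (Leu): third position 4-fold.
Codon 5 UCG (Ser): third position 4-fold.
Codon 6 CCU (Pro): third position 4-fold.
Four-fold degenerate third positions: 5.

5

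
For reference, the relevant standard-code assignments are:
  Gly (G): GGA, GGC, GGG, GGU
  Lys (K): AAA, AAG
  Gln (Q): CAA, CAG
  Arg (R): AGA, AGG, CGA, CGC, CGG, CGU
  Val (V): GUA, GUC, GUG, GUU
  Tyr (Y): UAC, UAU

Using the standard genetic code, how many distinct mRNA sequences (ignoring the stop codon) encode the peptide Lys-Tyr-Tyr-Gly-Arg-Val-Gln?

Lys: 2 codons.
Tyr: 2 codons.
Tyr: 2 codons.
Gly: 4 codons.
Arg: 6 codons.
Val: 4 codons.
Gln: 2 codons.
2 × 2 × 2 × 4 × 6 × 4 × 2 = 1536.

1536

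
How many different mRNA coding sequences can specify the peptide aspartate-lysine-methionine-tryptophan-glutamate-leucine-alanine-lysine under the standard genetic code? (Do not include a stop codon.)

384

Asp: 2 codons.
Lys: 2 codons.
Met: 1 codon.
Trp: 1 codon.
Glu: 2 codons.
Leu: 6 codons.
Ala: 4 codons.
Lys: 2 codons.
2 × 2 × 1 × 1 × 2 × 6 × 4 × 2 = 384.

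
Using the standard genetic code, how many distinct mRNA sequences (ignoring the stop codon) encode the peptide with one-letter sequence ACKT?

64

Ala: 4 codons.
Cys: 2 codons.
Lys: 2 codons.
Thr: 4 codons.
4 × 2 × 2 × 4 = 64.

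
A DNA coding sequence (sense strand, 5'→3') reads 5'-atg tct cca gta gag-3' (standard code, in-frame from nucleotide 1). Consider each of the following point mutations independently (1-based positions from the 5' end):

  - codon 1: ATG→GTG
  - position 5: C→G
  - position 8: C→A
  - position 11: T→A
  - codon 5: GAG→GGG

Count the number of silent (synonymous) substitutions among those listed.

Codon 1: ATG (Met) → GTG (Val) — missense.
Codon 2: TCT (Ser) → TGT (Cys) — missense.
Codon 3: CCA (Pro) → CAA (Gln) — missense.
Codon 4: GTA (Val) → GAA (Glu) — missense.
Codon 5: GAG (Glu) → GGG (Gly) — missense.
Synonymous: 0 of 5.

0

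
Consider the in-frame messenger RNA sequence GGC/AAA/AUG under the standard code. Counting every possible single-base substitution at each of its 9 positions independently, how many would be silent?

Codon 1 (GGC, Gly): 3 synonymous substitutions.
Codon 2 (AAA, Lys): 1 synonymous substitution.
Codon 3 (AUG, Met): 0 synonymous substitutions.
Total: 3 + 1 + 0 = 4.

4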